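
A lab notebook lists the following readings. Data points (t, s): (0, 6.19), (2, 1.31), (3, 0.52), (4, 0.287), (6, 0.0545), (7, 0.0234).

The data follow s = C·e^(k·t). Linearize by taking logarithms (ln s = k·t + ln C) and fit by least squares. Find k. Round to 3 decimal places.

k = -0.793

Linearized form: ln s = k·t + ln C. From the 6 transformed points,
AᵀA = [[114.0000, 22.0000]; [22.0000, 6]], rhs = [-50.1573, -6.4738]ᵀ  (here Σt = 22.0000, Σ(t)² = 114.0000, Σln s = -6.4738, Σt·ln s = -50.1573).
Slope k = (n·Σt·ln s − Σt·Σln s)/(n·Σ(t)² − (Σt)²) = (6·-50.1573 − 22.0000·-6.4738)/200.0000 = -0.79260; ln C = (Σln s − k·Σt)/n = 1.82723.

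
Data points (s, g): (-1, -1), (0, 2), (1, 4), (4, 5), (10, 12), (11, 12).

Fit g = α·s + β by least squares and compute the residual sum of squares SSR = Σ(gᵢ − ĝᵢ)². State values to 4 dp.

SSR = 5.4981

From the data, Σs·s = 239, Σs = 25, Σ1 = 6.
Right-hand side: Σs·g = 277, Σg = 34.
Normal equations: [[239, 25]; [25, 6]]·[α, β]ᵀ = [277, 34]ᵀ.
det = 239·6 − 25² = 809.
α = (277·6 − 25·34)/809 = 812/809; β = (239·34 − 25·277)/809 = 1201/809.
Residuals: -1198/809, 417/809, 1223/809, -404/809, 387/809, -425/809; SSR = 4448/809.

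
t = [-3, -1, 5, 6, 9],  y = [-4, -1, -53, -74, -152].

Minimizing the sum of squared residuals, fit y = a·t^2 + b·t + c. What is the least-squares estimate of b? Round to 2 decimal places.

b = -3.09

Normal-equation sums: Σt^2·t^2 = 8564, Σt^2·t = 1042, Σt^2 = 152, Σt·t = 152, Σt = 16, Σ1 = 5.
Moment sums: Σt^2·y = -16338, Σt·y = -2064, Σy = -284.
Solving the 3×3 system (Gaussian elimination) gives a = -56156/36993, b = -114425/36993, c = -9300/12331.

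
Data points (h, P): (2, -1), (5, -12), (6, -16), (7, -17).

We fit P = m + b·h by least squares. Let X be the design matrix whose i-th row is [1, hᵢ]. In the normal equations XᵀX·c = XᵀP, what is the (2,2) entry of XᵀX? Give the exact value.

Row 2 ↔ basis h, column 2 ↔ basis h, so (XᵀX)_{2,2} = Σᵢ (h)·(h) = (2)·(2) + (5)·(5) + (6)·(6) + (7)·(7) = 114.

114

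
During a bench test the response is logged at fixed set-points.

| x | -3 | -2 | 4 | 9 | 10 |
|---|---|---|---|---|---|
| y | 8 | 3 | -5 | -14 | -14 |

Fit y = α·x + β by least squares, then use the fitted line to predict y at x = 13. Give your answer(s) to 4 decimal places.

ŷ = -19.7300

With design matrix M, MᵀM = [[210, 18]; [18, 5]] and Mᵀy = [-316, -22]ᵀ.
Eliminating β: 5·(row 1) − 18·(row 2) gives 726·α = 5·(-316) − 18·(-22) = -1184, so α = -592/363.
Then β = ((-22) − 18·(-592/363))/5 = 178/121.
At x = 13: ŷ = (-592/363)·(13) + (178/121)·(1) = -7162/363.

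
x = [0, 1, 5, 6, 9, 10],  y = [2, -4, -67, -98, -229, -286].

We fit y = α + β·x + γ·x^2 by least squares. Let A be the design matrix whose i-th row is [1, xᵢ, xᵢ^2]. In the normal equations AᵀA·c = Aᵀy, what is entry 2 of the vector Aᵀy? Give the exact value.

Entry 2 ↔ basis x, so (Aᵀy)_{2} = Σᵢ (x)·yᵢ = (0)·(2) + (1)·(-4) + (5)·(-67) + (6)·(-98) + (9)·(-229) + (10)·(-286) = -5848.

-5848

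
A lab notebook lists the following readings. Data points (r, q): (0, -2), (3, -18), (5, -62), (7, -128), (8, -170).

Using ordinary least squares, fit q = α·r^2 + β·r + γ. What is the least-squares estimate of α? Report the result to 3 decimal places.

α = -3.067

With design matrix M, MᵀM = [[7203, 1007, 147]; [1007, 147, 23]; [147, 23, 5]] and Mᵀq = [-18864, -2620, -380]ᵀ.
Solving the 3×3 system (Gaussian elimination) gives α = -17783/5798, β = 20067/5798, γ = -5068/2899.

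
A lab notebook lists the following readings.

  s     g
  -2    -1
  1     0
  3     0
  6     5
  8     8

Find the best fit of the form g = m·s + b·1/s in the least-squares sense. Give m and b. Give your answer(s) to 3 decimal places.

m = 0.912, b = -1.584

MᵀM·[m, b]ᵀ = Mᵀg reads: 114·m + 5·b = 96;  5·m + (809/576)·b = 7/3.
(Σs·s = 114, Σs·1/s = 5, Σ1/s·1/s = 809/576, Σs·g = 96, Σ1/s·g = 7/3.)
det = 114·(809/576) − 5² = 12971/96.
m = (96·(809/576) − 5·(7/3))/(12971/96) = 11824/12971; b = (114·(7/3) − 5·96)/(12971/96) = -20544/12971.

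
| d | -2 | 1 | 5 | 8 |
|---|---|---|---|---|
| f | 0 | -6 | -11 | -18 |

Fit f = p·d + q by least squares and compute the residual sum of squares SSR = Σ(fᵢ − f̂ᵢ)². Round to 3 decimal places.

SSR = 2.336

With design matrix A, AᵀA = [[94, 12]; [12, 4]] and Aᵀf = [-205, -35]ᵀ.
Eliminating q: 4·(row 1) − 12·(row 2) gives 232·p = 4·(-205) − 12·(-35) = -400, so p = -50/29.
Then q = ((-35) − 12·(-50/29))/4 = -415/116.
Residuals: 15/116, -81/116, 139/116, -73/116; SSR = 271/116.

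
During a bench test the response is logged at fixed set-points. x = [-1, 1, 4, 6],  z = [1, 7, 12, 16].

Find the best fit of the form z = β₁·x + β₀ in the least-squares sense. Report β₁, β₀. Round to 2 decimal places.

Entries of MᵀM: Σx·x = 54, Σx = 10, Σ1 = 4.
Moment sums: Σx·z = 150, Σz = 36.
MᵀM·[β₁, β₀]ᵀ = Mᵀz becomes [[54, 10]; [10, 4]]·[β₁, β₀]ᵀ = [150, 36]ᵀ.
Δ = 54·4 − 10² = 116.
β₁ = (150·4 − 10·36)/116 = 60/29; β₀ = (54·36 − 10·150)/116 = 111/29.

β₁ = 2.07, β₀ = 3.83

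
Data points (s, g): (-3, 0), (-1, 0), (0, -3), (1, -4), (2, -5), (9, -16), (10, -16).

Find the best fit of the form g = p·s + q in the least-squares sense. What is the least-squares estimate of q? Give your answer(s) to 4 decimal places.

Setting ∂/∂p … = 0 gives: 196·p + 18·q = -318;  18·p + 7·q = -44.
det = 196·7 − 18² = 1048.
p = ((-318)·7 − 18·(-44))/1048 = -717/524; q = (196·(-44) − 18·(-318))/1048 = -725/262.

q = -2.7672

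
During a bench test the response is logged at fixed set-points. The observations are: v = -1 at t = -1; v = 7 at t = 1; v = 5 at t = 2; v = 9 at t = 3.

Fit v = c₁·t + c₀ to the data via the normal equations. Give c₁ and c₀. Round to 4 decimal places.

c₁ = 2.2857, c₀ = 2.1429

Compute the Gram sums: Σt·t = 15, Σt = 5, Σ1 = 4.
And Σt·v = 45, Σv = 20.
So MᵀM·[c₁, c₀]ᵀ = Mᵀv: [[15, 5]; [5, 4]]·[c₁, c₀]ᵀ = [45, 20]ᵀ.
Eliminating c₀: 4·(row 1) − 5·(row 2) gives 35·c₁ = 4·45 − 5·20 = 80, so c₁ = 16/7.
Then c₀ = (20 − 5·(16/7))/4 = 15/7.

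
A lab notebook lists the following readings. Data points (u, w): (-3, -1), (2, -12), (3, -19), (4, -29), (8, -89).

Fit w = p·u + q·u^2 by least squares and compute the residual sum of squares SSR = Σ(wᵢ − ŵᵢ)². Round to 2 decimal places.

SSR = 5.32

The normal system XᵀX·[p, q]ᵀ = Xᵀw is [[102, 584]; [584, 4530]]·[p, q]ᵀ = [-906, -6388]ᵀ.
Δ = 102·4530 − 584² = 121004.
p = ((-906)·4530 − 584·(-6388))/121004 = -93397/30251; q = (102·(-6388) − 584·(-906))/121004 = -30618/30251.
Residuals: -34880/30251, -53746/30251, -19016/30251, -13803/30251, 14389/30251; SSR = 160802/30251.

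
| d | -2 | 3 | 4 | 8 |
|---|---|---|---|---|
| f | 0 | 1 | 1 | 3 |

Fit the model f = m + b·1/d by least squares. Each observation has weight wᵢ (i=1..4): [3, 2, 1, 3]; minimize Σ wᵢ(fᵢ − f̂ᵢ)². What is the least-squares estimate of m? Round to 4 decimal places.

Setting ∂/∂m … = 0 gives: 9·m + (-5/24)·b = 12;  (-5/24)·m + (623/576)·b = 49/24.
(Σwᵢ·1 = 9, Σwᵢ·1/d = -5/24, Σwᵢ·1/d·1/d = 623/576, Σwᵢ·f = 12, Σwᵢ·1/d·f = 49/24.)
Determinant 9·(623/576) − (-5/24)² = 2791/288.
m = (12·(623/576) − (-5/24)·(49/24))/(2791/288) = 7721/5582; b = (9·(49/24) − (-5/24)·12)/(2791/288) = 6012/2791.

m = 1.3832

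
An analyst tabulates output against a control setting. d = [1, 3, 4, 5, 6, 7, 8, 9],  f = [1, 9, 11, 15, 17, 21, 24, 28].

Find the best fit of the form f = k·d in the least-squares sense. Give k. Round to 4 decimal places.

k = 2.9893

The normal system XᵀX·[k]ᵀ = Xᵀf is [[281]]·[k]ᵀ = [840]ᵀ.
Hence k = 840 / 281 ≈ 2.98932.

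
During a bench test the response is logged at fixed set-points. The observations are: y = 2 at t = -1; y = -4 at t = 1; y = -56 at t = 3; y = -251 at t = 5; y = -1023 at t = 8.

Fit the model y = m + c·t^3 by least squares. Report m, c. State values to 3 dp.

m = -1.402, c = -1.995

Compute the Gram sums: Σ1 = 5, Σt^3 = 664, Σt^3·t^3 = 278500.
And Σy = -1332, Σt^3·y = -556669.
Normal equations: [[5, 664]; [664, 278500]]·[m, c]ᵀ = [-1332, -556669]ᵀ.
Eliminating c: 278500·(row 1) − 664·(row 2) gives 951604·m = 278500·(-1332) − 664·(-556669) = -1333784, so m = -333446/237901.
Then c = ((-556669) − 664·(-333446/237901))/278500 = -1898897/951604.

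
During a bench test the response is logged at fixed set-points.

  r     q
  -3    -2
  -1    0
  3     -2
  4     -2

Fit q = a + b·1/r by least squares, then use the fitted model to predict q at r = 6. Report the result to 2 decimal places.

Sums needed: Σ1 = 4, Σ1/r = -3/4, Σ1/r·1/r = 185/144.
For Xᵀq: Σq = -6, Σ1/r·q = -1/2.
Normal equations: [[4, -3/4]; [-3/4, 185/144]]·[a, b]ᵀ = [-6, -1/2]ᵀ.
Δ = 4·(185/144) − (-3/4)² = 659/144.
a = ((-6)·(185/144) − (-3/4)·(-1/2))/(659/144) = -1164/659; b = (4·(-1/2) − (-3/4)·(-6))/(659/144) = -936/659.
At r = 6: q̂ = (-1164/659)·(1) + (-936/659)·(1/6) = -1320/659.

q̂ = -2.00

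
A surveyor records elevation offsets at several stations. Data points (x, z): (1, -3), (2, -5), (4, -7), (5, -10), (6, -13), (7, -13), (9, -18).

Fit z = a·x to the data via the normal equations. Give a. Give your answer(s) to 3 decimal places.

MᵀM·[a]ᵀ = Mᵀz reads: 212·a = -422.
(Σx·x = 212, Σx·z = -422.)
a = (-422)/212 = -1.99057.

a = -1.991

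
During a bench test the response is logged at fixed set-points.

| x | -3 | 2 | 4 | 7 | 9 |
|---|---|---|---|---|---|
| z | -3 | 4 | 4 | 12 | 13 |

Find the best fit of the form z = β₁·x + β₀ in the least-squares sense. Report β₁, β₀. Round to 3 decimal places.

β₁ = 1.382, β₀ = 0.747

From the data, Σx·x = 159, Σx = 19, Σ1 = 5.
Moment sums: Σx·z = 234, Σz = 30.
Eliminating β₀: 5·(row 1) − 19·(row 2) gives 434·β₁ = 5·234 − 19·30 = 600, so β₁ = 300/217.
Then β₀ = (30 − 19·(300/217))/5 = 162/217.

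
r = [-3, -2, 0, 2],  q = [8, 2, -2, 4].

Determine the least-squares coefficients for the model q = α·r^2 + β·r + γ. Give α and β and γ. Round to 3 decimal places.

α = 1.274, β = 0.485, γ = -2.050

Sums needed: Σr^2·r^2 = 113, Σr^2·r = -27, Σr^2 = 17, Σr·r = 17, Σr = -3, Σ1 = 4.
For Mᵀq: Σr^2·q = 96, Σr·q = -20, Σq = 12.
So MᵀM·[α, β, γ]ᵀ = Mᵀq: [[113, -27, 17]; [-27, 17, -3]; [17, -3, 4]]·[α, β, γ]ᵀ = [96, -20, 12]ᵀ.
Row-reducing yields α = 507/398, β = 193/398, γ = -408/199.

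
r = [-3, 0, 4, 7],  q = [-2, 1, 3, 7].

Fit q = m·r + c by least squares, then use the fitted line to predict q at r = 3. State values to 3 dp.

q̂ = 3.095

Normal-equation sums: Σr·r = 74, Σr = 8, Σ1 = 4.
And Σr·q = 67, Σq = 9.
det = 74·4 − 8² = 232.
m = (67·4 − 8·9)/232 = 49/58; c = (74·9 − 8·67)/232 = 65/116.
At r = 3: q̂ = (49/58)·(3) + (65/116)·(1) = 359/116.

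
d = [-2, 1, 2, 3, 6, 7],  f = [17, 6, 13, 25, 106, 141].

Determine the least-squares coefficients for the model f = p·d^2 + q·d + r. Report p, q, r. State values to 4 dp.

Forming XᵀX = [[3811, 587, 103]; [587, 103, 17]; [103, 17, 6]] and Xᵀf = [11076, 1696, 308]ᵀ gives XᵀX·[p, q, r]ᵀ = Xᵀf.
Inverting the 3×3 Gram matrix, [p, q, r]ᵀ = [15941/5334, -817/762, 2727/889]ᵀ.

p = 2.9886, q = -1.0722, r = 3.0675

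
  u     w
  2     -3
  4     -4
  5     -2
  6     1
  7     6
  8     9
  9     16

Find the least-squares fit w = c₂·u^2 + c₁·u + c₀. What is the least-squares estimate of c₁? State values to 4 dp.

c₁ = -3.4816

Sums needed: Σu^2·u^2 = 15251, Σu^2·u = 1997, Σu^2 = 275, Σu·u = 275, Σu = 41, Σ1 = 7.
For Aᵀw: Σu^2·w = 2076, Σu·w = 232, Σw = 23.
AᵀA·[c₂, c₁, c₀]ᵀ = Aᵀw becomes [[15251, 1997, 275]; [1997, 275, 41]; [275, 41, 7]]·[c₂, c₁, c₀]ᵀ = [2076, 232, 23]ᵀ.
Inverting the 3×3 Gram matrix, [c₂, c₁, c₀]ᵀ = [523/924, -3217/924, 111/77]ᵀ.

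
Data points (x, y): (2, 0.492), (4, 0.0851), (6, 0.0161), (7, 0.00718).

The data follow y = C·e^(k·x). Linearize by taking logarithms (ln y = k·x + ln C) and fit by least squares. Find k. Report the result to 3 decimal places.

k = -0.845

With ln yᵢ as the transformed response and xᵢ as the regressor:
XᵀX = [[105.0000, 19.0000]; [19.0000, 4]], rhs = [-70.6031, -12.2386]ᵀ  (here Σx = 19.0000, Σ(x)² = 105.0000, Σln y = -12.2386, Σx·ln y = -70.6031).
Slope k = (n·Σx·ln y − Σx·Σln y)/(n·Σ(x)² − (Σx)²) = (4·-70.6031 − 19.0000·-12.2386)/59.0000 = -0.84541; ln C = (Σln y − k·Σx)/n = 0.95603.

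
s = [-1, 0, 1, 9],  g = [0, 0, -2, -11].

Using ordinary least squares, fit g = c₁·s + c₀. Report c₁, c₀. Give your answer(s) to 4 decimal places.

c₁ = -1.1434, c₀ = -0.6773

Compute the Gram sums: Σs·s = 83, Σs = 9, Σ1 = 4.
Right-hand side: Σs·g = -101, Σg = -13.
det = 83·4 − 9² = 251.
c₁ = ((-101)·4 − 9·(-13))/251 = -287/251; c₀ = (83·(-13) − 9·(-101))/251 = -170/251.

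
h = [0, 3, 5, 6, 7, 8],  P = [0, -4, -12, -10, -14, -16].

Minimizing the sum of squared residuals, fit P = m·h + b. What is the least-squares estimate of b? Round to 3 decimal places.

b = 0.521

The normal system MᵀM·[m, b]ᵀ = MᵀP is [[183, 29]; [29, 6]]·[m, b]ᵀ = [-358, -56]ᵀ.
Δ = 183·6 − 29² = 257.
m = ((-358)·6 − 29·(-56))/257 = -524/257; b = (183·(-56) − 29·(-358))/257 = 134/257.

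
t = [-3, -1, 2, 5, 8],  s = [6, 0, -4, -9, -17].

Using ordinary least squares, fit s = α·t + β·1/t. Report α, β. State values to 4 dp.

α = -2.0975, β = 1.8088

The normal equations are: 103·α + 5·β = -207;  5·α + (20401/14400)·β = -317/40.
Eliminating β: (20401/14400)·(row 1) − 5·(row 2) gives (1741303/14400)·α = (20401/14400)·(-207) − 5·(-317/40) = -405823/1600, so α = -3652407/1741303.
Then β = ((-317/40) − 5·(-3652407/1741303))/(20401/14400) = 3149640/1741303.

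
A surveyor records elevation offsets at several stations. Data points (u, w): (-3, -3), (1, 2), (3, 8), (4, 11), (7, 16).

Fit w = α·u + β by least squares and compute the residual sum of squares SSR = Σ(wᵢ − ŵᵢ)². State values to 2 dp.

Forming AᵀA = [[84, 12]; [12, 5]] and Aᵀw = [191, 34]ᵀ gives AᵀA·[α, β]ᵀ = Aᵀw.
Determinant 84·5 − 12² = 276.
α = (191·5 − 12·34)/276 = 547/276; β = (84·34 − 12·191)/276 = 47/23.
Residuals: 83/92, -559/276, 1/92, 71/69, 1/12; SSR = 1651/276.

SSR = 5.98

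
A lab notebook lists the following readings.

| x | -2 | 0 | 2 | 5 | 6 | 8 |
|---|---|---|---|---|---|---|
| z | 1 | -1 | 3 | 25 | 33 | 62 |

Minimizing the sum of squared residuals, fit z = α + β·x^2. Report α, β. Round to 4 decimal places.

α = -1.4498, β = 0.9902

With design matrix M, MᵀM = [[6, 133]; [133, 6049]] and Mᵀz = [123, 5797]ᵀ.
Determinant 6·6049 − 133² = 18605.
α = (123·6049 − 133·5797)/18605 = -26974/18605; β = (6·5797 − 133·123)/18605 = 18423/18605.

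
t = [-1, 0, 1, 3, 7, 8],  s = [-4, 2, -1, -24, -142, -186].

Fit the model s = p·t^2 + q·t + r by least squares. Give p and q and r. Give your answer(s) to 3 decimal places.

Normal-equation sums: Σt^2·t^2 = 6580, Σt^2·t = 882, Σt^2 = 124, Σt·t = 124, Σt = 18, Σ1 = 6.
Moment sums: Σt^2·s = -19083, Σt·s = -2551, Σs = -355.
MᵀM·[p, q, r]ᵀ = Mᵀs becomes [[6580, 882, 124]; [882, 124, 18]; [124, 18, 6]]·[p, q, r]ᵀ = [-19083, -2551, -355]ᵀ.
Inverting the 3×3 Gram matrix, [p, q, r]ᵀ = [-19315/6334, 31309/31670, 14074/15835]ᵀ.

p = -3.049, q = 0.989, r = 0.889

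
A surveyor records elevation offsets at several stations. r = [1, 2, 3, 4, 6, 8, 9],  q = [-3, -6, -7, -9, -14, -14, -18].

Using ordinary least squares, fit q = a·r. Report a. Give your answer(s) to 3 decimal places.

a = -2.038

The normal equations are: 211·a = -430.
(Σr·r = 211, Σr·q = -430.)
Hence a = -430 / 211 ≈ -2.03791.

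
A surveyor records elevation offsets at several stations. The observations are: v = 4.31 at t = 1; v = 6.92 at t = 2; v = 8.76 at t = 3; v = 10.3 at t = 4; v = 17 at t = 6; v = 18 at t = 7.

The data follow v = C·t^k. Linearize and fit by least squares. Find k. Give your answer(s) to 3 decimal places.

Linearized form: ln v = k·ln t + ln C. From the 6 transformed points,
Σln t = 6.9157, Σ(ln t)² = 10.6062, Σln v = 13.6213, Σln t·ln v = 17.6589.
Equations: 10.6062·k + 6.9157·ln C = 17.6589;  6.9157·k + 6·ln C = 13.6213.
Slope k = (n·Σln t·ln v − Σln t·Σln v)/(n·Σ(ln t)² − (Σln t)²) = (6·17.6589 − 6.9157·13.6213)/15.8099 = 0.74337; ln C = (Σln v − k·Σln t)/n = 1.41339.

k = 0.743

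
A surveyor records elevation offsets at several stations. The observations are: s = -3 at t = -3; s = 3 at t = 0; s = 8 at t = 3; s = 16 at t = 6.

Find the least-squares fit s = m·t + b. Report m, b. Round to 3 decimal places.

XᵀX·[m, b]ᵀ = Xᵀs reads: 54·m + 6·b = 129;  6·m + 4·b = 24.
Determinant 54·4 − 6² = 180.
m = (129·4 − 6·24)/180 = 31/15; b = (54·24 − 6·129)/180 = 29/10.

m = 2.067, b = 2.900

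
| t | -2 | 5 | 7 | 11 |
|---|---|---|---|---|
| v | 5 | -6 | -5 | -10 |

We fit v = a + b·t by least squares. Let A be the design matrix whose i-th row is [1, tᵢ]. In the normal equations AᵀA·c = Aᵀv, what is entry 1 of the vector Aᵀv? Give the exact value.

Entry 1 ↔ basis 1, so (Aᵀv)_{1} = Σᵢ vᵢ = (1)·(5) + (1)·(-6) + (1)·(-5) + (1)·(-10) = -16.

-16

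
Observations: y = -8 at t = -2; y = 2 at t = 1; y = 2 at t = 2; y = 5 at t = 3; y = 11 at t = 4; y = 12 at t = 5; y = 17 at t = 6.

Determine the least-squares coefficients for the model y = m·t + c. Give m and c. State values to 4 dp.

The normal equations are: 95·m + 19·c = 243;  19·m + 7·c = 41.
(Σt·t = 95, Σt = 19, Σ1 = 7, Σt·y = 243, Σy = 41.)
Determinant 95·7 − 19² = 304.
m = (243·7 − 19·41)/304 = 461/152; c = (95·41 − 19·243)/304 = -19/8.

m = 3.0329, c = -2.3750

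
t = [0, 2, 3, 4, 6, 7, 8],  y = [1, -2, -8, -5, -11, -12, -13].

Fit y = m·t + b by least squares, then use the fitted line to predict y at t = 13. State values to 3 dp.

Normal-equation sums: Σt·t = 178, Σt = 30, Σ1 = 7.
Moment sums: Σt·y = -302, Σy = -50.
det = 178·7 − 30² = 346.
m = ((-302)·7 − 30·(-50))/346 = -307/173; b = (178·(-50) − 30·(-302))/346 = 80/173.
At t = 13: ŷ = (-307/173)·(13) + (80/173)·(1) = -3911/173.

ŷ = -22.607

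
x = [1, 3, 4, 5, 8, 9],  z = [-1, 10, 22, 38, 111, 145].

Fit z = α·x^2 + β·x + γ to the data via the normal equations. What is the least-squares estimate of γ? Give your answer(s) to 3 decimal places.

γ = -0.022

Forming MᵀM = [[11620, 1458, 196]; [1458, 196, 30]; [196, 30, 6]] and Mᵀz = [20240, 2500, 325]ᵀ gives MᵀM·[α, β, γ]ᵀ = Mᵀz.
Row-reducing yields α = 7327/3454, β = -5218/1727, γ = -7/314.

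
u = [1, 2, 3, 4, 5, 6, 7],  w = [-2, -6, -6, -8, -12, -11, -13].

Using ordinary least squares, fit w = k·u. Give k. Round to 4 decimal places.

k = -2.0071

From the data, Σu·u = 140.
And Σu·w = -281.
So MᵀM·[k]ᵀ = Mᵀw: [[140]]·[k]ᵀ = [-281]ᵀ.
k = (-281)/140 = -2.00714.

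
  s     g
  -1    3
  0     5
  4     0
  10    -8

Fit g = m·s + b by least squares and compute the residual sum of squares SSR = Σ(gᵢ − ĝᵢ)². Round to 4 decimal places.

SSR = 5.8395

From the data, Σs·s = 117, Σs = 13, Σ1 = 4.
Right-hand side: Σs·g = -83, Σg = 0.
Eliminating b: 4·(row 1) − 13·(row 2) gives 299·m = 4·(-83) − 13·0 = -332, so m = -332/299.
Then b = (0 − 13·(-332/299))/4 = 83/23.
Residuals: -514/299, 32/23, 249/299, -151/299; SSR = 1746/299.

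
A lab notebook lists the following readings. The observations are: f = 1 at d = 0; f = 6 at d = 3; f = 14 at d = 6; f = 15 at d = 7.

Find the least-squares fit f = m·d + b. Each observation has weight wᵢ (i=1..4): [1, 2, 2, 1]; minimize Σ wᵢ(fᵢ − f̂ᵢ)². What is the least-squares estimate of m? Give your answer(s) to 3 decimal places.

m = 2.172

The normal system AᵀWA·[m, b]ᵀ = AᵀWf is [[139, 25]; [25, 6]]·[m, b]ᵀ = [309, 56]ᵀ.
Determinant 139·6 − 25² = 209.
m = (309·6 − 25·56)/209 = 454/209; b = (139·56 − 25·309)/209 = 59/209.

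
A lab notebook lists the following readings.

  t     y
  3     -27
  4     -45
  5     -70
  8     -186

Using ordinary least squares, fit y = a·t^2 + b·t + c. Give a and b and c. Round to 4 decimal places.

AᵀA·[a, b, c]ᵀ = Aᵀy reads: 5058·a + 728·b + 114·c = -14617;  728·a + 114·b + 20·c = -2099;  114·a + 20·b + 4·c = -328.
(Σt^2·t^2 = 5058, Σt^2·t = 728, Σt^2 = 114, Σt·t = 114, Σt = 20, Σ1 = 4, Σt^2·y = -14617, Σt·y = -2099, Σy = -328.)
Row-reducing yields a = -622/181, b = 2171/362, c = -5085/362.

a = -3.4365, b = 5.9972, c = -14.0470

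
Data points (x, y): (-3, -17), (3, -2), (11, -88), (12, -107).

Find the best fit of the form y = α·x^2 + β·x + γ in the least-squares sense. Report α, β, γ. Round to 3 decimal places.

α = -0.944, β = 2.493, γ = -1.010

Setting ∂/∂α … = 0 gives: 35539·α + 3059·β + 283·γ = -26227;  3059·α + 283·β + 23·γ = -2207;  283·α + 23·β + 4·γ = -214.
Solving the 3×3 system (Gaussian elimination) gives α = -15177/16069, β = 40055/16069, γ = -16235/16069.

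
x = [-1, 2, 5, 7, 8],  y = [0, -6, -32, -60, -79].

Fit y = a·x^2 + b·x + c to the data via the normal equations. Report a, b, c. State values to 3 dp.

Sums needed: Σx^2·x^2 = 7139, Σx^2·x = 987, Σx^2 = 143, Σx·x = 143, Σx = 21, Σ1 = 5.
For Mᵀy: Σx^2·y = -8820, Σx·y = -1224, Σy = -177.
Row-reducing yields a = -16853/14826, b = -533/706, c = 2083/7413.

a = -1.137, b = -0.755, c = 0.281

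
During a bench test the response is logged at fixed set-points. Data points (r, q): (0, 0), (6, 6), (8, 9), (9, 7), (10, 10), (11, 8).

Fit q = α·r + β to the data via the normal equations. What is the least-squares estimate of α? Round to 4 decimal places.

α = 0.8277

Forming MᵀM = [[402, 44]; [44, 6]] and Mᵀq = [359, 40]ᵀ gives MᵀM·[α, β]ᵀ = Mᵀq.
Eliminating β: 6·(row 1) − 44·(row 2) gives 476·α = 6·359 − 44·40 = 394, so α = 197/238.
Then β = (40 − 44·(197/238))/6 = 71/119.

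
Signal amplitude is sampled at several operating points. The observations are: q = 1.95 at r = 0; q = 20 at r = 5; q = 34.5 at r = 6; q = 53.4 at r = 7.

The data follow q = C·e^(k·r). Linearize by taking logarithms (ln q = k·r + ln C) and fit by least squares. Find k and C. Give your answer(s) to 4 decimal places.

Taking logs, ln q = k·r + ln C, so regress ln q on r.
Over the data: Σr = 18.0000, Σ(r)² = 110.0000, Σln q = 11.1823, Σr·ln q = 64.0691.
Normal system: [[110.0000, 18.0000]; [18.0000, 4]]·[k, ln C]ᵀ = [64.0691, 11.1823]ᵀ.
Δ = 110.0000·4 − (18.0000)² = 116.0000; k = (64.0691·4 − 18.0000·11.1823)/116.0000 = 0.47409, ln C = (110.0000·11.1823 − 18.0000·64.0691)/116.0000 = 0.66218, so C = exp(0.66218) = 1.93901.

k = 0.4741, C = 1.9390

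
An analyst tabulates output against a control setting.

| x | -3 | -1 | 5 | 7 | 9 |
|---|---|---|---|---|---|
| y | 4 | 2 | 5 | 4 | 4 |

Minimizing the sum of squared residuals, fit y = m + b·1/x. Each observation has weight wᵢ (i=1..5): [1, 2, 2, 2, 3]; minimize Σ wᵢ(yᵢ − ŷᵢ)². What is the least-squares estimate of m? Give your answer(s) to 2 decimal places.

Setting ∂/∂m … = 0 gives: 10·m + (-46/35)·b = 38;  (-46/35)·m + (75046/33075)·b = -6/7.
Determinant 10·(75046/33075) − (-46/35)² = 693328/33075.
m = (38·(75046/33075) − (-46/35)·(-6/7))/(693328/33075) = 351811/86666; b = (10·(-6/7) − (-46/35)·38)/(693328/33075) = 171045/86666.

m = 4.06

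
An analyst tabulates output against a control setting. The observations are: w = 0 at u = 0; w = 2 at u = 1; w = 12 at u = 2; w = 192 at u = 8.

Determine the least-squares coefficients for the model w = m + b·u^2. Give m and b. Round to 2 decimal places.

The normal equations are: 4·m + 69·b = 206;  69·m + 4113·b = 12338.
Eliminating b: 4113·(row 1) − 69·(row 2) gives 11691·m = 4113·206 − 69·12338 = -4044, so m = -1348/3897.
Then b = (12338 − 69·(-1348/3897))/4113 = 35138/11691.

m = -0.35, b = 3.01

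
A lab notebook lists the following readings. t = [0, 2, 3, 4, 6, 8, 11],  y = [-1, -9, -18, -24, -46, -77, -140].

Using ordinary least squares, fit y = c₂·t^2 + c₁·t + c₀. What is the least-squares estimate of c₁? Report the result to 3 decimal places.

The normal equations are: 20386·c₂ + 2158·c₁ + 250·c₀ = -24106;  2158·c₂ + 250·c₁ + 34·c₀ = -2600;  250·c₂ + 34·c₁ + 7·c₀ = -315.
Inverting the 3×3 Gram matrix, [c₂, c₁, c₀]ᵀ = [-15779/15876, -74117/47628, -23164/11907]ᵀ.

c₁ = -1.556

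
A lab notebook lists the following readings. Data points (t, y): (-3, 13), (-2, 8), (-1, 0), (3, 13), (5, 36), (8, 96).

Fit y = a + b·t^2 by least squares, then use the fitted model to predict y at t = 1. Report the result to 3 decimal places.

XᵀX·[a, b]ᵀ = Xᵀy reads: 6·a + 112·b = 166;  112·a + 4900·b = 7310.
Δ = 6·4900 − 112² = 16856.
a = (166·4900 − 112·7310)/16856 = -95/301; b = (6·7310 − 112·166)/16856 = 6317/4214.
At t = 1: ŷ = (-95/301)·(1) + (6317/4214)·(1) = 4987/4214.

ŷ = 1.183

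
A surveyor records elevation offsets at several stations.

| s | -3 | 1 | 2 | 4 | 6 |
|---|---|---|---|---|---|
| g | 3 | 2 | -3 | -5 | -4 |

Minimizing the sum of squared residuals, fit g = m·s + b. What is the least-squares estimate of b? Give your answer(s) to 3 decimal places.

b = 0.470

Compute the Gram sums: Σs·s = 66, Σs = 10, Σ1 = 5.
Right-hand side: Σs·g = -57, Σg = -7.
So XᵀX·[m, b]ᵀ = Xᵀg: [[66, 10]; [10, 5]]·[m, b]ᵀ = [-57, -7]ᵀ.
Eliminating b: 5·(row 1) − 10·(row 2) gives 230·m = 5·(-57) − 10·(-7) = -215, so m = -43/46.
Then b = ((-7) − 10·(-43/46))/5 = 54/115.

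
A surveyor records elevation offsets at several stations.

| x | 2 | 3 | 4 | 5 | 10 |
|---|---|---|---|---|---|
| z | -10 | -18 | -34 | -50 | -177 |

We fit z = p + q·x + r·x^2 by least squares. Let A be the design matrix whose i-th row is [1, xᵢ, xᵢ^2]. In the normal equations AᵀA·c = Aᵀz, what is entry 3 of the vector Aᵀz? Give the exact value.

Entry 3 ↔ basis x^2, so (Aᵀz)_{3} = Σᵢ (x^2)·zᵢ = (4)·(-10) + (9)·(-18) + (16)·(-34) + (25)·(-50) + (100)·(-177) = -19696.

-19696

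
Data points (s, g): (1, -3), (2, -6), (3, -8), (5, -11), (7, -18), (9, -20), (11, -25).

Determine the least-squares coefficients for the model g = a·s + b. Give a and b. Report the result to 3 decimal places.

a = -2.162, b = -1.263

Setting ∂/∂a … = 0 gives: 290·a + 38·b = -675;  38·a + 7·b = -91.
(Σs·s = 290, Σs = 38, Σ1 = 7, Σs·g = -675, Σg = -91.)
Determinant 290·7 − 38² = 586.
a = ((-675)·7 − 38·(-91))/586 = -1267/586; b = (290·(-91) − 38·(-675))/586 = -370/293.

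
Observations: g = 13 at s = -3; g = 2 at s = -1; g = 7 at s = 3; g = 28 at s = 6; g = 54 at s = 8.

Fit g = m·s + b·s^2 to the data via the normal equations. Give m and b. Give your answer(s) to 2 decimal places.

m = -1.18, b = 0.99

Setting ∂/∂m … = 0 gives: 119·m + 727·b = 580;  727·m + 5555·b = 4646.
(Σs·s = 119, Σs·s^2 = 727, Σs^2·s^2 = 5555, Σs·g = 580, Σs^2·g = 4646.)
det = 119·5555 − 727² = 132516.
m = (580·5555 − 727·4646)/132516 = -25957/22086; b = (119·4646 − 727·580)/132516 = 21869/22086.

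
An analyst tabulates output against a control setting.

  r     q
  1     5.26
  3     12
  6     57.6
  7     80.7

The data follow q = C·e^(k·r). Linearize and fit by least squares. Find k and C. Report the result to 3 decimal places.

k = 0.469, C = 3.173

With ln qᵢ as the transformed response and rᵢ as the regressor:
AᵀA = [[95.0000, 17.0000]; [17.0000, 4]], rhs = [64.1712, 12.5893]ᵀ  (here Σr = 17.0000, Σ(r)² = 95.0000, Σln q = 12.5893, Σr·ln q = 64.1712).
Δ = 95.0000·4 − (17.0000)² = 91.0000; k = (64.1712·4 − 17.0000·12.5893)/91.0000 = 0.46886, ln C = (95.0000·12.5893 − 17.0000·64.1712)/91.0000 = 1.15466, so C = exp(1.15466) = 3.17293.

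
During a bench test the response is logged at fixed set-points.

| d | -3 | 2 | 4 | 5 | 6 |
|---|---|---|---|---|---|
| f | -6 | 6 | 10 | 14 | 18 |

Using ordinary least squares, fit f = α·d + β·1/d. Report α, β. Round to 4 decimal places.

α = 2.8798, β = -2.2367

Compute the Gram sums: Σd·d = 90, Σd·1/d = 5, Σ1/d·1/d = 1769/3600.
And Σd·f = 248, Σ1/d·f = 133/10.
MᵀM·[α, β]ᵀ = Mᵀf becomes [[90, 5]; [5, 1769/3600]]·[α, β]ᵀ = [248, 133/10]ᵀ.
Determinant 90·(1769/3600) − 5² = 769/40.
α = (248·(1769/3600) − 5·(133/10))/(769/40) = 99656/34605; β = (90·(133/10) − 5·248)/(769/40) = -1720/769.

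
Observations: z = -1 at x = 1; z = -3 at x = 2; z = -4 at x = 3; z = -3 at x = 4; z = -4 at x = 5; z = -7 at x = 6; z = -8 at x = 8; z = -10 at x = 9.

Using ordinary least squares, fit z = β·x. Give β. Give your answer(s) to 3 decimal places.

Entries of AᵀA: Σx·x = 236.
For Aᵀz: Σx·z = -247.
So AᵀA·[β]ᵀ = Aᵀz: [[236]]·[β]ᵀ = [-247]ᵀ.
Hence β = -247 / 236 ≈ -1.04661.

β = -1.047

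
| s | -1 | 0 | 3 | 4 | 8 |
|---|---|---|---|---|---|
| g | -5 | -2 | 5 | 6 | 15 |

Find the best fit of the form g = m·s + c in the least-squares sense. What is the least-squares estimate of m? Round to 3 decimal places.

m = 2.181

From the data, Σs·s = 90, Σs = 14, Σ1 = 5.
And Σs·g = 164, Σg = 19.
Normal equations: [[90, 14]; [14, 5]]·[m, c]ᵀ = [164, 19]ᵀ.
det = 90·5 − 14² = 254.
m = (164·5 − 14·19)/254 = 277/127; c = (90·19 − 14·164)/254 = -293/127.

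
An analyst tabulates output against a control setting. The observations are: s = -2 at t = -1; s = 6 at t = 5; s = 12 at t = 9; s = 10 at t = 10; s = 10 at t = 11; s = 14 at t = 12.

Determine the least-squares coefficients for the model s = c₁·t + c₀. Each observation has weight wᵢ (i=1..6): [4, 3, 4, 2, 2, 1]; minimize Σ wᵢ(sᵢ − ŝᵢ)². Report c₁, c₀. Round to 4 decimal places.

c₁ = 1.1695, c₀ = -0.3824

Entries of MᵀWM: Σwᵢ·t·t = 989, Σwᵢ·t = 101, Σwᵢ·1 = 16.
For MᵀWs: Σwᵢ·t·s = 1118, Σwᵢ·s = 112.
MᵀWM·[c₁, c₀]ᵀ = MᵀWs becomes [[989, 101]; [101, 16]]·[c₁, c₀]ᵀ = [1118, 112]ᵀ.
Eliminating c₀: 16·(row 1) − 101·(row 2) gives 5623·c₁ = 16·1118 − 101·112 = 6576, so c₁ = 6576/5623.
Then c₀ = (112 − 101·(6576/5623))/16 = -2150/5623.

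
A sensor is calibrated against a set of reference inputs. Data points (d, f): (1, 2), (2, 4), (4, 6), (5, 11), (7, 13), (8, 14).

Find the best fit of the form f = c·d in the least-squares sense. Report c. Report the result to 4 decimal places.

Compute the Gram sums: Σd·d = 159.
And Σd·f = 292.
MᵀM·[c]ᵀ = Mᵀf becomes [[159]]·[c]ᵀ = [292]ᵀ.
Hence c = 292 / 159 ≈ 1.83648.

c = 1.8365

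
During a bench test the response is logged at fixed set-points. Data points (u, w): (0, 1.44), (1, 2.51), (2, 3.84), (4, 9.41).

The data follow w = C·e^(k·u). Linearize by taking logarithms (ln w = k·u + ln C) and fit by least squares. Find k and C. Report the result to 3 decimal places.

k = 0.463, C = 1.503

With ln wᵢ as the transformed response and uᵢ as the regressor:
Σu = 7.0000, Σ(u)² = 21.0000, Σln w = 4.8722, Σu·ln w = 12.5783.
Normal system: [[21.0000, 7.0000]; [7.0000, 4]]·[k, ln C]ᵀ = [12.5783, 4.8722]ᵀ.
Solving (det = 35.0000): k = 0.46309, ln C = 0.40764, so C = exp(0.40764) = 1.50326.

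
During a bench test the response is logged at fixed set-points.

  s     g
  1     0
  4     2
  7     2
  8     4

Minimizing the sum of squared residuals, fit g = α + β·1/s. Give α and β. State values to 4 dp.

Normal-equation sums: Σ1 = 4, Σ1/s = 85/56, Σ1/s·1/s = 3445/3136.
Moment sums: Σg = 8, Σ1/s·g = 9/7.
MᵀM·[α, β]ᵀ = Mᵀg becomes [[4, 85/56]; [85/56, 3445/3136]]·[α, β]ᵀ = [8, 9/7]ᵀ.
Eliminating β: (3445/3136)·(row 1) − (85/56)·(row 2) gives (6555/3136)·α = (3445/3136)·8 − (85/56)·(9/7) = 335/49, so α = 4288/1311.
Then β = ((9/7) − (85/56)·(4288/1311))/(3445/3136) = -21952/6555.

α = 3.2708, β = -3.3489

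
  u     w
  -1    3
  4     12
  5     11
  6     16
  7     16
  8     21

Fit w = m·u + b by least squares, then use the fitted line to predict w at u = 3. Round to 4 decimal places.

With design matrix A, AᵀA = [[191, 29]; [29, 6]] and Aᵀw = [476, 79]ᵀ.
Eliminating b: 6·(row 1) − 29·(row 2) gives 305·m = 6·476 − 29·79 = 565, so m = 113/61.
Then b = (79 − 29·(113/61))/6 = 257/61.
At u = 3: ŵ = (113/61)·(3) + (257/61)·(1) = 596/61.

ŵ = 9.7705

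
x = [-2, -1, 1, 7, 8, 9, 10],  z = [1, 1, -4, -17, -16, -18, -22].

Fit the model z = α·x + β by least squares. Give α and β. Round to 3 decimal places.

Compute the Gram sums: Σx·x = 300, Σx = 32, Σ1 = 7.
For Mᵀz: Σx·z = -636, Σz = -75.
MᵀM·[α, β]ᵀ = Mᵀz becomes [[300, 32]; [32, 7]]·[α, β]ᵀ = [-636, -75]ᵀ.
Eliminating β: 7·(row 1) − 32·(row 2) gives 1076·α = 7·(-636) − 32·(-75) = -2052, so α = -513/269.
Then β = ((-75) − 32·(-513/269))/7 = -537/269.

α = -1.907, β = -1.996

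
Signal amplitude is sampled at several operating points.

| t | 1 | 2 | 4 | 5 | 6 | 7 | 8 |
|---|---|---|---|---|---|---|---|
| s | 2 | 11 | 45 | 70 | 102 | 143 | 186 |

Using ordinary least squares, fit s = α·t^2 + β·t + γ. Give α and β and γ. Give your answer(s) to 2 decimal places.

α = 3.07, β = -1.38, γ = 0.81

Compute the Gram sums: Σt^2·t^2 = 8691, Σt^2·t = 1269, Σt^2 = 195, Σt·t = 195, Σt = 33, Σ1 = 7.
Moment sums: Σt^2·s = 25099, Σt·s = 3655, Σs = 559.
So AᵀA·[α, β, γ]ᵀ = Aᵀs: [[8691, 1269, 195]; [1269, 195, 33]; [195, 33, 7]]·[α, β, γ]ᵀ = [25099, 3655, 559]ᵀ.
Inverting the 3×3 Gram matrix, [α, β, γ]ᵀ = [2774/903, -2501/1806, 487/602]ᵀ.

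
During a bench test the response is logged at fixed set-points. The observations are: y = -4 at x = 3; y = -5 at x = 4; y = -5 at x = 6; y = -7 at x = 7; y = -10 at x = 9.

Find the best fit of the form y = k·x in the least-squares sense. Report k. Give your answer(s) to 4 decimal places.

k = -1.0524

Forming MᵀM = [[191]] and Mᵀy = [-201]ᵀ gives MᵀM·[k]ᵀ = Mᵀy.
k = (-201)/191 = -1.05236.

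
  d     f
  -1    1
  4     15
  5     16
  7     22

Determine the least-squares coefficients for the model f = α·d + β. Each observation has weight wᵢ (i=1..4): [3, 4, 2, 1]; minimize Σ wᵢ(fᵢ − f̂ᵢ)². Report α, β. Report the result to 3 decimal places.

α = 2.632, β = 3.805

Normal-equation sums: Σwᵢ·d·d = 166, Σwᵢ·d = 30, Σwᵢ·1 = 10.
Right-hand side: Σwᵢ·d·f = 551, Σwᵢ·f = 117.
Normal equations: [[166, 30]; [30, 10]]·[α, β]ᵀ = [551, 117]ᵀ.
Δ = 166·10 − 30² = 760.
α = (551·10 − 30·117)/760 = 50/19; β = (166·117 − 30·551)/760 = 723/190.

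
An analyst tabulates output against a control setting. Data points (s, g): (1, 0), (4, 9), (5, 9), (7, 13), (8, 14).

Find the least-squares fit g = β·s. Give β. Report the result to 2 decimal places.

β = 1.83

Forming XᵀX = [[155]] and Xᵀg = [284]ᵀ gives XᵀX·[β]ᵀ = Xᵀg.
Hence β = 284 / 155 ≈ 1.83226.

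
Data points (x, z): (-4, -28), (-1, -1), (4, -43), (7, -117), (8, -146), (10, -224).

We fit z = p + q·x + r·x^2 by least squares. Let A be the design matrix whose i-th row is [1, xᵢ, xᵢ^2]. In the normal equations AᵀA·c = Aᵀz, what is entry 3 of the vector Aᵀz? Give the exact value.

-38614

Entry 3 ↔ basis x^2, so (Aᵀz)_{3} = Σᵢ (x^2)·zᵢ = (16)·(-28) + (1)·(-1) + (16)·(-43) + (49)·(-117) + (64)·(-146) + (100)·(-224) = -38614.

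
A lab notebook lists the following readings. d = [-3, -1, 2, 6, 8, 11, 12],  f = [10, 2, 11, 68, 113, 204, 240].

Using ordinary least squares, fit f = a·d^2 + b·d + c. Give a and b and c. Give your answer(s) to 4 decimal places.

a = 1.4957, b = 1.8922, c = 2.1278

Normal-equation sums: Σd^2·d^2 = 40867, Σd^2·d = 3767, Σd^2 = 379, Σd·d = 379, Σd = 35, Σ1 = 7.
Right-hand side: Σd^2·f = 69060, Σd·f = 6426, Σf = 648.
Row-reducing yields a = 46997/31421, b = 9147/4834, c = 133715/62842.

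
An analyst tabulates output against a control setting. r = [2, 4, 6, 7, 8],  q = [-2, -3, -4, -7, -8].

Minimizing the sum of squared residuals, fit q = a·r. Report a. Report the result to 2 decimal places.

a = -0.91

Compute the Gram sums: Σr·r = 169.
Right-hand side: Σr·q = -153.
Normal equations: [[169]]·[a]ᵀ = [-153]ᵀ.
Hence a = -153 / 169 ≈ -0.905325.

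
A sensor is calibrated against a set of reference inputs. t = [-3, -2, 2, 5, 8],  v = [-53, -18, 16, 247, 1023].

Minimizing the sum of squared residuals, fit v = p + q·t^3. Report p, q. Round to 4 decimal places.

Forming MᵀM = [[5, 610]; [610, 278626]] and Mᵀv = [1215, 556354]ᵀ gives MᵀM·[p, q]ᵀ = Mᵀv.
Δ = 5·278626 − 610² = 1021030.
p = (1215·278626 − 610·556354)/1021030 = -84535/102103; q = (5·556354 − 610·1215)/1021030 = 204062/102103.

p = -0.8279, q = 1.9986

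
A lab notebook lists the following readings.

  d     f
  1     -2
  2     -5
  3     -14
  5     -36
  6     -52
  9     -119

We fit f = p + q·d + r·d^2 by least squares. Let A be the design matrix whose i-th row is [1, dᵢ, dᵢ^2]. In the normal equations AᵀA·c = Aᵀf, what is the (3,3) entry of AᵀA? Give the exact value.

8580

Row 3 ↔ basis d^2, column 3 ↔ basis d^2, so (AᵀA)_{3,3} = Σᵢ (d^2)·(d^2) = (1)·(1) + (4)·(4) + (9)·(9) + (25)·(25) + (36)·(36) + (81)·(81) = 8580.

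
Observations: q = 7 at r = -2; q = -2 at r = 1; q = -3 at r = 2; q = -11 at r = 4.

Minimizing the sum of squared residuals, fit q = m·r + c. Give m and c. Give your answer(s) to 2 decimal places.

The normal equations are: 25·m + 5·c = -66;  5·m + 4·c = -9.
(Σr·r = 25, Σr = 5, Σ1 = 4, Σr·q = -66, Σq = -9.)
Δ = 25·4 − 5² = 75.
m = ((-66)·4 − 5·(-9))/75 = -73/25; c = (25·(-9) − 5·(-66))/75 = 7/5.

m = -2.92, c = 1.40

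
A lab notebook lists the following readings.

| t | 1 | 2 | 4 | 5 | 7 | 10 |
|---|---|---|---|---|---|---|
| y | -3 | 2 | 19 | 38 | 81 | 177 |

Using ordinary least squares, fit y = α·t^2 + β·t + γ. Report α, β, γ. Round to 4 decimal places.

From the data, Σt^2·t^2 = 13299, Σt^2·t = 1541, Σt^2 = 195, Σt·t = 195, Σt = 29, Σ1 = 6.
Right-hand side: Σt^2·y = 22928, Σt·y = 2604, Σy = 314.
So AᵀA·[α, β, γ]ᵀ = Aᵀy: [[13299, 1541, 195]; [1541, 195, 29]; [195, 29, 6]]·[α, β, γ]ᵀ = [22928, 2604, 314]ᵀ.
Inverting the 3×3 Gram matrix, [α, β, γ]ᵀ = [3391/1680, -1243/560, -533/210]ᵀ.

α = 2.0185, β = -2.2196, γ = -2.5381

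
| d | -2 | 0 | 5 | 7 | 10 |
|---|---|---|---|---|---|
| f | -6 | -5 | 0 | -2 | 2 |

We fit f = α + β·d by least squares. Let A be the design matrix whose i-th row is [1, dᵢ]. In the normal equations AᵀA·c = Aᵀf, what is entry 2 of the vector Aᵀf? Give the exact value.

18

Entry 2 ↔ basis d, so (Aᵀf)_{2} = Σᵢ (d)·fᵢ = (-2)·(-6) + (0)·(-5) + (5)·(0) + (7)·(-2) + (10)·(2) = 18.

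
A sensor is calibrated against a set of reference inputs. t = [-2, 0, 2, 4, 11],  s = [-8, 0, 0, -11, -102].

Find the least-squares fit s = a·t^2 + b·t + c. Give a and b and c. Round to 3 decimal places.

Entries of XᵀX: Σt^2·t^2 = 14929, Σt^2·t = 1395, Σt^2 = 145, Σt·t = 145, Σt = 15, Σ1 = 5.
For Xᵀs: Σt^2·s = -12550, Σt·s = -1150, Σs = -121.
So XᵀX·[a, b, c]ᵀ = Xᵀs: [[14929, 1395, 145]; [1395, 145, 15]; [145, 15, 5]]·[a, b, c]ᵀ = [-12550, -1150, -121]ᵀ.
Solving the 3×3 system (Gaussian elimination) gives a = -7429/7540, b = 59893/37700, c = -7407/18850.

a = -0.985, b = 1.589, c = -0.393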